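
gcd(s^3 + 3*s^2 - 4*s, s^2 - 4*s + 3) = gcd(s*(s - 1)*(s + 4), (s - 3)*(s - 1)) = s - 1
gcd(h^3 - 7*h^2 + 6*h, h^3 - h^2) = h^2 - h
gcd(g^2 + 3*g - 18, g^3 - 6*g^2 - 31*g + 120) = g - 3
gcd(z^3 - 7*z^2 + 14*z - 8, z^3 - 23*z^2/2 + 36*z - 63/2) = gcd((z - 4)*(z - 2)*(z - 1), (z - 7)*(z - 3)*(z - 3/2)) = 1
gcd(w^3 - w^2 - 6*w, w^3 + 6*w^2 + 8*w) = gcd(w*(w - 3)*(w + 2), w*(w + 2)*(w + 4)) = w^2 + 2*w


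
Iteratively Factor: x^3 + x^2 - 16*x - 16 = (x - 4)*(x^2 + 5*x + 4) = (x - 4)*(x + 1)*(x + 4)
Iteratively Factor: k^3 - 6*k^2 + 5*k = (k - 1)*(k^2 - 5*k) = (k - 5)*(k - 1)*(k)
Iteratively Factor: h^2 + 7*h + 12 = (h + 3)*(h + 4)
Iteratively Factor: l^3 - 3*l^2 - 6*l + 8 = (l - 4)*(l^2 + l - 2) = (l - 4)*(l - 1)*(l + 2)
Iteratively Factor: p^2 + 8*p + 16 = (p + 4)*(p + 4)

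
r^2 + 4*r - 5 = (r - 1)*(r + 5)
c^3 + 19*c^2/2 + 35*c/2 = c*(c + 5/2)*(c + 7)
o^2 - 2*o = o*(o - 2)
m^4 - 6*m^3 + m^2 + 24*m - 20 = (m - 5)*(m - 2)*(m - 1)*(m + 2)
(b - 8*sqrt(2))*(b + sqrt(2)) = b^2 - 7*sqrt(2)*b - 16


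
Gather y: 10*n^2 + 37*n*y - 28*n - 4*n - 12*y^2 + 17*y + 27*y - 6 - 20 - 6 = 10*n^2 - 32*n - 12*y^2 + y*(37*n + 44) - 32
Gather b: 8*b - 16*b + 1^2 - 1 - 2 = -8*b - 2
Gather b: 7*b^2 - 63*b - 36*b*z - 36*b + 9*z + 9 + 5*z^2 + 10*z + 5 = 7*b^2 + b*(-36*z - 99) + 5*z^2 + 19*z + 14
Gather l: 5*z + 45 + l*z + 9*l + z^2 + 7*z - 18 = l*(z + 9) + z^2 + 12*z + 27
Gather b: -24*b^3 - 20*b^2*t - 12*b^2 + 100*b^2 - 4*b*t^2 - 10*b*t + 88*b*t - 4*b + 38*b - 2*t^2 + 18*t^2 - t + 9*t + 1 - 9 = -24*b^3 + b^2*(88 - 20*t) + b*(-4*t^2 + 78*t + 34) + 16*t^2 + 8*t - 8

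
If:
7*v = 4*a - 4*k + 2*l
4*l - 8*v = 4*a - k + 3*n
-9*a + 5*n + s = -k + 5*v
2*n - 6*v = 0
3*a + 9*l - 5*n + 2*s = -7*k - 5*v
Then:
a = -55*v/202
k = -3*v/101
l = 805*v/202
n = 3*v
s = -2509*v/202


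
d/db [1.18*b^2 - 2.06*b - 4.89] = 2.36*b - 2.06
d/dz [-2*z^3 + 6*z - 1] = 6 - 6*z^2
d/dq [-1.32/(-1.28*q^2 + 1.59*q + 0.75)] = (2.0988 - 3.3792*q)/(-1.28*q^2 + 1.59*q + 0.75)^2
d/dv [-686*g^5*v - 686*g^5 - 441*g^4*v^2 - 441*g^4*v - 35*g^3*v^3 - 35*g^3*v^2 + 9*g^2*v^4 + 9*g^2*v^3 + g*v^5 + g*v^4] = g*(-686*g^4 - 882*g^3*v - 441*g^3 - 105*g^2*v^2 - 70*g^2*v + 36*g*v^3 + 27*g*v^2 + 5*v^4 + 4*v^3)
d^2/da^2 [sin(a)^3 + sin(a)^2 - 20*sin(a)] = -9*sin(a)^3 - 4*sin(a)^2 + 26*sin(a) + 2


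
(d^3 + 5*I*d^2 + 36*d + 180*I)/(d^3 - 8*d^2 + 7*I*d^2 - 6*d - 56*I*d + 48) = (d^2 - I*d + 30)/(d^2 + d*(-8 + I) - 8*I)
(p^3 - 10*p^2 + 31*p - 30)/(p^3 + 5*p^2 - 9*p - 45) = (p^2 - 7*p + 10)/(p^2 + 8*p + 15)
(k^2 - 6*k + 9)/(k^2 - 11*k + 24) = (k - 3)/(k - 8)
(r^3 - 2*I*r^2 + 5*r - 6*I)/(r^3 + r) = (r^2 - I*r + 6)/(r*(r + I))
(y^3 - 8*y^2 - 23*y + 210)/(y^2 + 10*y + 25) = (y^2 - 13*y + 42)/(y + 5)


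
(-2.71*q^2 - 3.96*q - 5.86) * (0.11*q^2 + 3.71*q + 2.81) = -0.2981*q^4 - 10.4897*q^3 - 22.9513*q^2 - 32.8682*q - 16.4666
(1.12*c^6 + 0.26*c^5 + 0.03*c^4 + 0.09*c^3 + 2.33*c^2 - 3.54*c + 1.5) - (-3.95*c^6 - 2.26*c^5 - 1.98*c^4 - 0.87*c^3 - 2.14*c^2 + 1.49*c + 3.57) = 5.07*c^6 + 2.52*c^5 + 2.01*c^4 + 0.96*c^3 + 4.47*c^2 - 5.03*c - 2.07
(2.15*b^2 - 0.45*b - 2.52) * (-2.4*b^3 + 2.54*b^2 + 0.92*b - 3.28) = -5.16*b^5 + 6.541*b^4 + 6.883*b^3 - 13.8668*b^2 - 0.8424*b + 8.2656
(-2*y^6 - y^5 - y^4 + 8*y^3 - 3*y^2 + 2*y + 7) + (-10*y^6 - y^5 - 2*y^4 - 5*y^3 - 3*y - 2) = -12*y^6 - 2*y^5 - 3*y^4 + 3*y^3 - 3*y^2 - y + 5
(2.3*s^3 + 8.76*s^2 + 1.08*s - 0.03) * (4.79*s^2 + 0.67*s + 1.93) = 11.017*s^5 + 43.5014*s^4 + 15.4814*s^3 + 17.4867*s^2 + 2.0643*s - 0.0579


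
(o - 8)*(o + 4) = o^2 - 4*o - 32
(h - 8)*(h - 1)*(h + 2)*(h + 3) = h^4 - 4*h^3 - 31*h^2 - 14*h + 48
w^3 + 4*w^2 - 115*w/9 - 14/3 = (w - 7/3)*(w + 1/3)*(w + 6)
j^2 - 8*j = j*(j - 8)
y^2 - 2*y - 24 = (y - 6)*(y + 4)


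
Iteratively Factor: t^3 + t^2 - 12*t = (t - 3)*(t^2 + 4*t) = (t - 3)*(t + 4)*(t)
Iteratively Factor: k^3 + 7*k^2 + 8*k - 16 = (k + 4)*(k^2 + 3*k - 4) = (k - 1)*(k + 4)*(k + 4)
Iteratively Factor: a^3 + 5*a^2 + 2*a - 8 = (a + 4)*(a^2 + a - 2) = (a - 1)*(a + 4)*(a + 2)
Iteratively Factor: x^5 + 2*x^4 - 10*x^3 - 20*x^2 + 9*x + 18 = (x - 3)*(x^4 + 5*x^3 + 5*x^2 - 5*x - 6) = (x - 3)*(x - 1)*(x^3 + 6*x^2 + 11*x + 6) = (x - 3)*(x - 1)*(x + 1)*(x^2 + 5*x + 6) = (x - 3)*(x - 1)*(x + 1)*(x + 2)*(x + 3)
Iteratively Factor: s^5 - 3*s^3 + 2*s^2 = (s - 1)*(s^4 + s^3 - 2*s^2) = s*(s - 1)*(s^3 + s^2 - 2*s) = s*(s - 1)*(s + 2)*(s^2 - s) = s*(s - 1)^2*(s + 2)*(s)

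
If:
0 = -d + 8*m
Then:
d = 8*m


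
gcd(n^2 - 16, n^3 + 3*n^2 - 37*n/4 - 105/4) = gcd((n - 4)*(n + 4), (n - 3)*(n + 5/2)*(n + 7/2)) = 1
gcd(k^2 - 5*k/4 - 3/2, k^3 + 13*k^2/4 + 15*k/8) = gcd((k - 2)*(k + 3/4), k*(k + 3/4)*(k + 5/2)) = k + 3/4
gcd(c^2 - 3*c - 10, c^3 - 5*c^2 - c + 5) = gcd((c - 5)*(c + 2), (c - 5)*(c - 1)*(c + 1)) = c - 5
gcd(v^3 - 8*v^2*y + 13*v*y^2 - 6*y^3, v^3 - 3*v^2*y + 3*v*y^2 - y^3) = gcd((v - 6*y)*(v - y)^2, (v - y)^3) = v^2 - 2*v*y + y^2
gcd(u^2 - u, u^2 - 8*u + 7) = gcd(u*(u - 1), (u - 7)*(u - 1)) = u - 1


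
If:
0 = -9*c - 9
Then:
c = -1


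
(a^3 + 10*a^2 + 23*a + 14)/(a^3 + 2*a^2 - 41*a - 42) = (a + 2)/(a - 6)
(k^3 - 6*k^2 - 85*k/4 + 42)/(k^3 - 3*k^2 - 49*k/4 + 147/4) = (2*k^2 - 19*k + 24)/(2*k^2 - 13*k + 21)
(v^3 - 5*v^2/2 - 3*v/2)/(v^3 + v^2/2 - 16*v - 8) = v*(v - 3)/(v^2 - 16)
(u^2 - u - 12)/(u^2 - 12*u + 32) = (u + 3)/(u - 8)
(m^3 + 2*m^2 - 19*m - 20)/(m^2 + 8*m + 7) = (m^2 + m - 20)/(m + 7)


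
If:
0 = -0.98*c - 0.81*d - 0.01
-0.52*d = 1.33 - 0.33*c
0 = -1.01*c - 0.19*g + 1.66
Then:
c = 1.38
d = -1.68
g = 1.40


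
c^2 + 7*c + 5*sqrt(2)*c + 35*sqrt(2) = (c + 7)*(c + 5*sqrt(2))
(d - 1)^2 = d^2 - 2*d + 1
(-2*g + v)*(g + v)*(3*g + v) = -6*g^3 - 5*g^2*v + 2*g*v^2 + v^3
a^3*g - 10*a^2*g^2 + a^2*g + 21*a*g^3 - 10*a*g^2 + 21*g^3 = (a - 7*g)*(a - 3*g)*(a*g + g)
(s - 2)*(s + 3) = s^2 + s - 6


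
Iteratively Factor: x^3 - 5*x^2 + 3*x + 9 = (x - 3)*(x^2 - 2*x - 3) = (x - 3)^2*(x + 1)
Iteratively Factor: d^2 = (d)*(d)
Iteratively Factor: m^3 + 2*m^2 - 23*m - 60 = (m - 5)*(m^2 + 7*m + 12) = (m - 5)*(m + 3)*(m + 4)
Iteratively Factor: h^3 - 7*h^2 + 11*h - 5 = (h - 1)*(h^2 - 6*h + 5) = (h - 1)^2*(h - 5)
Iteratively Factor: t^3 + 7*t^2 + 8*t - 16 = (t + 4)*(t^2 + 3*t - 4) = (t + 4)^2*(t - 1)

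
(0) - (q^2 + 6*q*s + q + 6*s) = -q^2 - 6*q*s - q - 6*s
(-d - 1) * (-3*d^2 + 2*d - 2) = 3*d^3 + d^2 + 2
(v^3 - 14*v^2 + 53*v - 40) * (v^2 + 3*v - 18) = v^5 - 11*v^4 - 7*v^3 + 371*v^2 - 1074*v + 720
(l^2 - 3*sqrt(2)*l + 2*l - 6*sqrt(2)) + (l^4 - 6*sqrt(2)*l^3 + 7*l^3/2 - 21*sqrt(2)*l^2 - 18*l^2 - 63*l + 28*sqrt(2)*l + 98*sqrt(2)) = l^4 - 6*sqrt(2)*l^3 + 7*l^3/2 - 21*sqrt(2)*l^2 - 17*l^2 - 61*l + 25*sqrt(2)*l + 92*sqrt(2)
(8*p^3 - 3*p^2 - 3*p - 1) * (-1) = -8*p^3 + 3*p^2 + 3*p + 1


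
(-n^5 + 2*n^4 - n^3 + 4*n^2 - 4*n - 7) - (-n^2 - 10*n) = -n^5 + 2*n^4 - n^3 + 5*n^2 + 6*n - 7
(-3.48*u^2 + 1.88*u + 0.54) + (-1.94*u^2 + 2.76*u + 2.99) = -5.42*u^2 + 4.64*u + 3.53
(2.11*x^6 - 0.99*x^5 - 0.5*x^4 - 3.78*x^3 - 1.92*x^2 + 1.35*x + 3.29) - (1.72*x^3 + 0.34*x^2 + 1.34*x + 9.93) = 2.11*x^6 - 0.99*x^5 - 0.5*x^4 - 5.5*x^3 - 2.26*x^2 + 0.01*x - 6.64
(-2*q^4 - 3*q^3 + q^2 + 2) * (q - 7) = -2*q^5 + 11*q^4 + 22*q^3 - 7*q^2 + 2*q - 14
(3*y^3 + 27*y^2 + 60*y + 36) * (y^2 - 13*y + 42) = 3*y^5 - 12*y^4 - 165*y^3 + 390*y^2 + 2052*y + 1512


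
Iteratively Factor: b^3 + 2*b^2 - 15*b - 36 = (b + 3)*(b^2 - b - 12) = (b - 4)*(b + 3)*(b + 3)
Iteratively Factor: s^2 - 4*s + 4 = (s - 2)*(s - 2)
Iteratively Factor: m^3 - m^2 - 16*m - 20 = (m + 2)*(m^2 - 3*m - 10) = (m - 5)*(m + 2)*(m + 2)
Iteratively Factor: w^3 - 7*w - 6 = (w + 1)*(w^2 - w - 6) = (w - 3)*(w + 1)*(w + 2)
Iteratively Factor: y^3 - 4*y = (y + 2)*(y^2 - 2*y) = (y - 2)*(y + 2)*(y)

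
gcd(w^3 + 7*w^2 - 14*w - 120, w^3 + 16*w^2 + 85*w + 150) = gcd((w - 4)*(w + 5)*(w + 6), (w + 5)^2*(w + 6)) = w^2 + 11*w + 30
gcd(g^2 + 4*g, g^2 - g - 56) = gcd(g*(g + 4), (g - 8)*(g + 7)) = 1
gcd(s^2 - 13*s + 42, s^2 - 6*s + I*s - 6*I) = s - 6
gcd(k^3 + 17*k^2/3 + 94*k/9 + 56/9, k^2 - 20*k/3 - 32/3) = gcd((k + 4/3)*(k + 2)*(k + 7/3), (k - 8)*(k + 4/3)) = k + 4/3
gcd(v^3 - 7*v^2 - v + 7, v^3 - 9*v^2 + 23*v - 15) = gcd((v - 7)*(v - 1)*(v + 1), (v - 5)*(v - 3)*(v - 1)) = v - 1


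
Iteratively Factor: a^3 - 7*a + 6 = (a - 1)*(a^2 + a - 6) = (a - 2)*(a - 1)*(a + 3)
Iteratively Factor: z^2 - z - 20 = (z - 5)*(z + 4)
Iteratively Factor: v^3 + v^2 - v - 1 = (v + 1)*(v^2 - 1) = (v - 1)*(v + 1)*(v + 1)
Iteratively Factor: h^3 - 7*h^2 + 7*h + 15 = (h - 5)*(h^2 - 2*h - 3) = (h - 5)*(h + 1)*(h - 3)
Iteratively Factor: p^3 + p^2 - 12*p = (p)*(p^2 + p - 12) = p*(p - 3)*(p + 4)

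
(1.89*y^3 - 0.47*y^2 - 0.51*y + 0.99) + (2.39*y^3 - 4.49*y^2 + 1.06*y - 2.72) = 4.28*y^3 - 4.96*y^2 + 0.55*y - 1.73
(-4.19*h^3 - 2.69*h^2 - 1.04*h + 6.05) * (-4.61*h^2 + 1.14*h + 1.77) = 19.3159*h^5 + 7.6243*h^4 - 5.6885*h^3 - 33.8374*h^2 + 5.0562*h + 10.7085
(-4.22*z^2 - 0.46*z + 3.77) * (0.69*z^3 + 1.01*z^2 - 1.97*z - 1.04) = -2.9118*z^5 - 4.5796*z^4 + 10.4501*z^3 + 9.1027*z^2 - 6.9485*z - 3.9208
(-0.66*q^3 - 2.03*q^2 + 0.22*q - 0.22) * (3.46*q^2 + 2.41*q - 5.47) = -2.2836*q^5 - 8.6144*q^4 - 0.5209*q^3 + 10.8731*q^2 - 1.7336*q + 1.2034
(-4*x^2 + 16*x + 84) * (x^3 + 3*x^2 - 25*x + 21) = -4*x^5 + 4*x^4 + 232*x^3 - 232*x^2 - 1764*x + 1764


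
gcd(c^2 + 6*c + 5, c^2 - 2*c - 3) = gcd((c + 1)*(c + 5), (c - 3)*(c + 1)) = c + 1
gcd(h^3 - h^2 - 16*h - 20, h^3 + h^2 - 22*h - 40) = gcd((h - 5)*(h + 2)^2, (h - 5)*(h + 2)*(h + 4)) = h^2 - 3*h - 10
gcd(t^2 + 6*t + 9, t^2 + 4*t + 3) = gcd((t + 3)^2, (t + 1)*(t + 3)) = t + 3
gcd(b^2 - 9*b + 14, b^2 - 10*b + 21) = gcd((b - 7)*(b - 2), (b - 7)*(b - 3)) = b - 7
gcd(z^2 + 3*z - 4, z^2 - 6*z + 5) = z - 1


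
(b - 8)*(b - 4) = b^2 - 12*b + 32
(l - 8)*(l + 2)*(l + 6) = l^3 - 52*l - 96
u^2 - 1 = (u - 1)*(u + 1)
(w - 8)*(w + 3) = w^2 - 5*w - 24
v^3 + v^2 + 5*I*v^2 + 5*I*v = v*(v + 1)*(v + 5*I)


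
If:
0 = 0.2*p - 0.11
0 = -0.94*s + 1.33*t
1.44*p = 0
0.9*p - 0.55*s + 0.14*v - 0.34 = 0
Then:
No Solution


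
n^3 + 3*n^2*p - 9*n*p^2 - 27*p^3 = (n - 3*p)*(n + 3*p)^2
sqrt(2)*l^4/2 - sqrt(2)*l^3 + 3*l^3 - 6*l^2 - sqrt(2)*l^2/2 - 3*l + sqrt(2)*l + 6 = (l - 2)*(l - 1)*(l + 3*sqrt(2))*(sqrt(2)*l/2 + sqrt(2)/2)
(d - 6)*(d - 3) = d^2 - 9*d + 18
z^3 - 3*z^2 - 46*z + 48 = (z - 8)*(z - 1)*(z + 6)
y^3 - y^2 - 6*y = y*(y - 3)*(y + 2)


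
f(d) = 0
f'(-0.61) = 0.00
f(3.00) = 0.00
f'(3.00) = 0.00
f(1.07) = 0.00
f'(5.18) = 0.00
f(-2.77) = 0.00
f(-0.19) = 0.00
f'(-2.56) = 0.00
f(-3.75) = 0.00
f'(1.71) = 0.00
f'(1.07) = 0.00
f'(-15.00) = 0.00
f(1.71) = 0.00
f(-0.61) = 0.00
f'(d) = 0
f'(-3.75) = 0.00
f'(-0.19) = 0.00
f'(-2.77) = 0.00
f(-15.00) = 0.00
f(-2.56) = 0.00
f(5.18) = 0.00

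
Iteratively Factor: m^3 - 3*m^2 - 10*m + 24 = (m - 2)*(m^2 - m - 12) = (m - 2)*(m + 3)*(m - 4)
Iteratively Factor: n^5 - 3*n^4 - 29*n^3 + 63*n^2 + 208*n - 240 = (n - 4)*(n^4 + n^3 - 25*n^2 - 37*n + 60) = (n - 4)*(n + 3)*(n^3 - 2*n^2 - 19*n + 20) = (n - 4)*(n - 1)*(n + 3)*(n^2 - n - 20) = (n - 4)*(n - 1)*(n + 3)*(n + 4)*(n - 5)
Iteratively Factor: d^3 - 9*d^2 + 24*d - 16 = (d - 4)*(d^2 - 5*d + 4) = (d - 4)^2*(d - 1)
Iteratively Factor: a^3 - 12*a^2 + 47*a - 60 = (a - 4)*(a^2 - 8*a + 15) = (a - 5)*(a - 4)*(a - 3)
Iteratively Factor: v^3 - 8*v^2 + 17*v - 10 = (v - 2)*(v^2 - 6*v + 5) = (v - 2)*(v - 1)*(v - 5)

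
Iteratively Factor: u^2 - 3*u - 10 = (u - 5)*(u + 2)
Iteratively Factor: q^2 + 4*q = (q)*(q + 4)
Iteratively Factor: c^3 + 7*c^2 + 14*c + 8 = (c + 1)*(c^2 + 6*c + 8) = (c + 1)*(c + 4)*(c + 2)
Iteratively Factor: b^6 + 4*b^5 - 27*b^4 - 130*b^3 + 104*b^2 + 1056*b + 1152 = (b + 3)*(b^5 + b^4 - 30*b^3 - 40*b^2 + 224*b + 384) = (b - 4)*(b + 3)*(b^4 + 5*b^3 - 10*b^2 - 80*b - 96) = (b - 4)*(b + 2)*(b + 3)*(b^3 + 3*b^2 - 16*b - 48) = (b - 4)*(b + 2)*(b + 3)*(b + 4)*(b^2 - b - 12) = (b - 4)^2*(b + 2)*(b + 3)*(b + 4)*(b + 3)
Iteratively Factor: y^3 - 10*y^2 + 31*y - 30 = (y - 2)*(y^2 - 8*y + 15) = (y - 3)*(y - 2)*(y - 5)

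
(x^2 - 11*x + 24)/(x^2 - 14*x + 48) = (x - 3)/(x - 6)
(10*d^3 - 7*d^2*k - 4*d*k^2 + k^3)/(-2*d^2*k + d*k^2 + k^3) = (-5*d + k)/k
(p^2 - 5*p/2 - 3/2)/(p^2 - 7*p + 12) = (p + 1/2)/(p - 4)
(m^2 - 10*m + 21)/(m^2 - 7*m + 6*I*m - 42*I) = (m - 3)/(m + 6*I)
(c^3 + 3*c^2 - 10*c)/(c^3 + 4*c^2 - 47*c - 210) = c*(c - 2)/(c^2 - c - 42)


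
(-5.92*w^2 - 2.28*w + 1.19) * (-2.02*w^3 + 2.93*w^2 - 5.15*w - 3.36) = 11.9584*w^5 - 12.74*w^4 + 21.4038*w^3 + 35.1199*w^2 + 1.5323*w - 3.9984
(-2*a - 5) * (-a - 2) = 2*a^2 + 9*a + 10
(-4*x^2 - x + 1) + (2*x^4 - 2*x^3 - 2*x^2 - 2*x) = 2*x^4 - 2*x^3 - 6*x^2 - 3*x + 1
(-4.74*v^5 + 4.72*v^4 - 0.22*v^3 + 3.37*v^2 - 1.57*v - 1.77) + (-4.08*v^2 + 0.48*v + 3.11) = -4.74*v^5 + 4.72*v^4 - 0.22*v^3 - 0.71*v^2 - 1.09*v + 1.34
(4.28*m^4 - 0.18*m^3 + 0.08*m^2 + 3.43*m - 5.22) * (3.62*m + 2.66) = 15.4936*m^5 + 10.7332*m^4 - 0.1892*m^3 + 12.6294*m^2 - 9.7726*m - 13.8852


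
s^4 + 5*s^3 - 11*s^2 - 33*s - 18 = (s - 3)*(s + 1)^2*(s + 6)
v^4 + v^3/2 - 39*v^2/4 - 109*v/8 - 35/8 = (v - 7/2)*(v + 1/2)*(v + 1)*(v + 5/2)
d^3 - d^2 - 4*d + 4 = (d - 2)*(d - 1)*(d + 2)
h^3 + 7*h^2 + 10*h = h*(h + 2)*(h + 5)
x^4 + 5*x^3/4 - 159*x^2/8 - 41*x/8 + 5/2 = (x - 4)*(x - 1/4)*(x + 1/2)*(x + 5)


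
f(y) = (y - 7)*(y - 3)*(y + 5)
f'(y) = (y - 7)*(y - 3) + (y - 7)*(y + 5) + (y - 3)*(y + 5)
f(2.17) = 28.74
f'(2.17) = -36.57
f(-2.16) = 134.23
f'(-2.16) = 6.60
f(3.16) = -5.01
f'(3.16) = -30.64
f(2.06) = 32.78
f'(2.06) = -36.87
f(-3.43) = 105.29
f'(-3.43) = 40.59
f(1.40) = 57.34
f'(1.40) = -37.12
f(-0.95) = 127.18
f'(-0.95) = -16.79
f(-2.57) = 129.53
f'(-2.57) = 16.51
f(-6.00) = -117.00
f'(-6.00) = 139.00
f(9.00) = 168.00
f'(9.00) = 124.00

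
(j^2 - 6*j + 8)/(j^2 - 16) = (j - 2)/(j + 4)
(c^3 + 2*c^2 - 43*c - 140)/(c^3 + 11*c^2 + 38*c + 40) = (c - 7)/(c + 2)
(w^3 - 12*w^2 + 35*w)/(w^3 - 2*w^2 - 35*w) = (w - 5)/(w + 5)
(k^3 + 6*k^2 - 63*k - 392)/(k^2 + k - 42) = (k^2 - k - 56)/(k - 6)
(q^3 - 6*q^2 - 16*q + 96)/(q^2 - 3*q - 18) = (q^2 - 16)/(q + 3)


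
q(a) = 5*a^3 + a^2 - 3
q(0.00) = -3.00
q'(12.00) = 2184.00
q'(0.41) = 3.34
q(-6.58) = -1384.16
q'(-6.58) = 636.29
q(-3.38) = -184.65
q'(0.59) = 6.40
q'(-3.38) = 164.61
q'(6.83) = 713.39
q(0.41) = -2.49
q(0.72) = -0.62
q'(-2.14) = 64.41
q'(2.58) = 105.01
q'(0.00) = 0.00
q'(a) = 15*a^2 + 2*a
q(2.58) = 89.52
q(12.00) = 8781.00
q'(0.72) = 9.22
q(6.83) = 1636.71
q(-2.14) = -47.42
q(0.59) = -1.63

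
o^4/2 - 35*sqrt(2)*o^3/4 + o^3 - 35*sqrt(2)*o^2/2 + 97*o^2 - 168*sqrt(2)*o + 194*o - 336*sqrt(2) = (o/2 + 1)*(o - 8*sqrt(2))*(o - 6*sqrt(2))*(o - 7*sqrt(2)/2)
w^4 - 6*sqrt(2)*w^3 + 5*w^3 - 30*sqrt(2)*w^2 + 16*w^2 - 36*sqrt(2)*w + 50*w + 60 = (w + 2)*(w + 3)*(w - 5*sqrt(2))*(w - sqrt(2))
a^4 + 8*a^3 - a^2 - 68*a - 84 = (a - 3)*(a + 2)^2*(a + 7)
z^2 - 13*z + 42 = (z - 7)*(z - 6)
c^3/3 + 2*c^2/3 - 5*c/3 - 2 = (c/3 + 1)*(c - 2)*(c + 1)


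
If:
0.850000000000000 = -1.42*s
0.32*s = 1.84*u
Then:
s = -0.60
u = -0.10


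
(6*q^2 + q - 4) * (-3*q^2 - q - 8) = -18*q^4 - 9*q^3 - 37*q^2 - 4*q + 32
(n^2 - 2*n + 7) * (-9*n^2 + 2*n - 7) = -9*n^4 + 20*n^3 - 74*n^2 + 28*n - 49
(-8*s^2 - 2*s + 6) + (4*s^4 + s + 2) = 4*s^4 - 8*s^2 - s + 8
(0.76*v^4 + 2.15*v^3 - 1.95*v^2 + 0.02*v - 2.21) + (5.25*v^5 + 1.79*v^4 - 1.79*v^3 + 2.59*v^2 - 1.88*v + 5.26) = 5.25*v^5 + 2.55*v^4 + 0.36*v^3 + 0.64*v^2 - 1.86*v + 3.05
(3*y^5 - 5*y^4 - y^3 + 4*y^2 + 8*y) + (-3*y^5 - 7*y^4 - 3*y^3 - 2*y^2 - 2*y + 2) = -12*y^4 - 4*y^3 + 2*y^2 + 6*y + 2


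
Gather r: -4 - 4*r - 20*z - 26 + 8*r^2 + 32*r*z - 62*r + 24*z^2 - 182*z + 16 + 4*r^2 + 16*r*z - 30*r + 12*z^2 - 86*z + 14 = 12*r^2 + r*(48*z - 96) + 36*z^2 - 288*z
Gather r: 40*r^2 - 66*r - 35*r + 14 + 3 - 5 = 40*r^2 - 101*r + 12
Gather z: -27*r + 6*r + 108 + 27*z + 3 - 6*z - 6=-21*r + 21*z + 105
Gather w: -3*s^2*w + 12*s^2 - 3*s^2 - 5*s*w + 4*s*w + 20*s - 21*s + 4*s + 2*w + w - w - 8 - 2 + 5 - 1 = 9*s^2 + 3*s + w*(-3*s^2 - s + 2) - 6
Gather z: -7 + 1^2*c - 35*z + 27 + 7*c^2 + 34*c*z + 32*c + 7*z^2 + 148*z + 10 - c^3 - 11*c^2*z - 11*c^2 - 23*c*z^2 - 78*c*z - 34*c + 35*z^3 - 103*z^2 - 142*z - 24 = -c^3 - 4*c^2 - c + 35*z^3 + z^2*(-23*c - 96) + z*(-11*c^2 - 44*c - 29) + 6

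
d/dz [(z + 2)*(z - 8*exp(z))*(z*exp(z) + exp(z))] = (z^3 - 16*z^2*exp(z) + 6*z^2 - 64*z*exp(z) + 8*z - 56*exp(z) + 2)*exp(z)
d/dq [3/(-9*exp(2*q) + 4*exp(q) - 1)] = (54*exp(q) - 12)*exp(q)/(9*exp(2*q) - 4*exp(q) + 1)^2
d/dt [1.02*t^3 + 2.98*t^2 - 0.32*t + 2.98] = 3.06*t^2 + 5.96*t - 0.32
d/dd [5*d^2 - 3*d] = 10*d - 3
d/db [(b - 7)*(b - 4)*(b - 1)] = 3*b^2 - 24*b + 39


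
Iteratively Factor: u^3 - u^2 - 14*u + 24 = (u - 2)*(u^2 + u - 12) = (u - 3)*(u - 2)*(u + 4)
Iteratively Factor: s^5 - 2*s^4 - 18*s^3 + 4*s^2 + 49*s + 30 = (s + 3)*(s^4 - 5*s^3 - 3*s^2 + 13*s + 10) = (s - 5)*(s + 3)*(s^3 - 3*s - 2) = (s - 5)*(s - 2)*(s + 3)*(s^2 + 2*s + 1) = (s - 5)*(s - 2)*(s + 1)*(s + 3)*(s + 1)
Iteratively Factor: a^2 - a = (a)*(a - 1)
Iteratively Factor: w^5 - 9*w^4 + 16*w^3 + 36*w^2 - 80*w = (w + 2)*(w^4 - 11*w^3 + 38*w^2 - 40*w) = (w - 2)*(w + 2)*(w^3 - 9*w^2 + 20*w) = (w - 4)*(w - 2)*(w + 2)*(w^2 - 5*w) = w*(w - 4)*(w - 2)*(w + 2)*(w - 5)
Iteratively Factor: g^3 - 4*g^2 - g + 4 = (g + 1)*(g^2 - 5*g + 4) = (g - 1)*(g + 1)*(g - 4)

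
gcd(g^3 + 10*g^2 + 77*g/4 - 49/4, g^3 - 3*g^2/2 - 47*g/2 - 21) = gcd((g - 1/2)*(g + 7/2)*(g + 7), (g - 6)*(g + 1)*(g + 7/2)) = g + 7/2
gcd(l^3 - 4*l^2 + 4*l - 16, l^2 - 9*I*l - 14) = l - 2*I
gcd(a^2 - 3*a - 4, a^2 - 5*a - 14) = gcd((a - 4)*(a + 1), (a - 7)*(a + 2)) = 1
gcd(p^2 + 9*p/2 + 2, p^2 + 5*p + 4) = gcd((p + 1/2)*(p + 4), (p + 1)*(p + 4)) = p + 4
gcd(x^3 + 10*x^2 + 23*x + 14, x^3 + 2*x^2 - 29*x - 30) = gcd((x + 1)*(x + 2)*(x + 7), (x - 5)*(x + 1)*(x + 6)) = x + 1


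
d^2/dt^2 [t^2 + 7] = 2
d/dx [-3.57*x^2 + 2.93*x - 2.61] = 2.93 - 7.14*x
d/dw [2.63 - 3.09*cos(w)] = 3.09*sin(w)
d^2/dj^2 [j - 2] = 0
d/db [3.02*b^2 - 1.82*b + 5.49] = 6.04*b - 1.82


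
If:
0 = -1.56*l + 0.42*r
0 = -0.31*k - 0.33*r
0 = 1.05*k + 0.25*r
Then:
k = 0.00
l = 0.00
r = 0.00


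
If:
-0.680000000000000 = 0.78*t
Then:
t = -0.87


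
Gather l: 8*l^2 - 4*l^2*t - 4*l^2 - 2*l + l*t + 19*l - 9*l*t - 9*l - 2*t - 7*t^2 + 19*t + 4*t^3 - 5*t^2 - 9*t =l^2*(4 - 4*t) + l*(8 - 8*t) + 4*t^3 - 12*t^2 + 8*t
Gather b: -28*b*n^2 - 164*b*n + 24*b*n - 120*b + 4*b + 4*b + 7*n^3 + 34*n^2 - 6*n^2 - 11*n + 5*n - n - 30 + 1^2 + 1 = b*(-28*n^2 - 140*n - 112) + 7*n^3 + 28*n^2 - 7*n - 28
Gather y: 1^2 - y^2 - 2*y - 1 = -y^2 - 2*y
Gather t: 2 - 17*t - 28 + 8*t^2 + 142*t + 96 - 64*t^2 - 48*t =-56*t^2 + 77*t + 70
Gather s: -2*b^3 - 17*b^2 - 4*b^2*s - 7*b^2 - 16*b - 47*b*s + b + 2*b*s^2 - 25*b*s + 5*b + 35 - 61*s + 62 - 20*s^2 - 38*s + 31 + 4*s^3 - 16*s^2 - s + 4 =-2*b^3 - 24*b^2 - 10*b + 4*s^3 + s^2*(2*b - 36) + s*(-4*b^2 - 72*b - 100) + 132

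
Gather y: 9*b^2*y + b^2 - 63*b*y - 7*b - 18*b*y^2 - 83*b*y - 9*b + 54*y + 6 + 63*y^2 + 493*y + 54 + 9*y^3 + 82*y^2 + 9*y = b^2 - 16*b + 9*y^3 + y^2*(145 - 18*b) + y*(9*b^2 - 146*b + 556) + 60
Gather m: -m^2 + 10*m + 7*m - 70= -m^2 + 17*m - 70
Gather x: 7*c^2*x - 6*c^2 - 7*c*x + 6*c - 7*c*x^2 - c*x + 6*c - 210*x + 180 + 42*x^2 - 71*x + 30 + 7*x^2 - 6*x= -6*c^2 + 12*c + x^2*(49 - 7*c) + x*(7*c^2 - 8*c - 287) + 210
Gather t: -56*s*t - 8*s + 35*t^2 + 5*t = -8*s + 35*t^2 + t*(5 - 56*s)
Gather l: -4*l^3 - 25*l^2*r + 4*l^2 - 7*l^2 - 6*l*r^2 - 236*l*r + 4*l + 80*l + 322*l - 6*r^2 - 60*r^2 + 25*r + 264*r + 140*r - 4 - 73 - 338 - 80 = -4*l^3 + l^2*(-25*r - 3) + l*(-6*r^2 - 236*r + 406) - 66*r^2 + 429*r - 495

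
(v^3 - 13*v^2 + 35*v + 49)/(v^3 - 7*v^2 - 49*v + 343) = (v + 1)/(v + 7)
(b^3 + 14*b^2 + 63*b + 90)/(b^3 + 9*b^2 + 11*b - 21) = (b^2 + 11*b + 30)/(b^2 + 6*b - 7)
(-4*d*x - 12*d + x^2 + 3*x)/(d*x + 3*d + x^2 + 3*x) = (-4*d + x)/(d + x)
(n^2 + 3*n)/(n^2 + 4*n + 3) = n/(n + 1)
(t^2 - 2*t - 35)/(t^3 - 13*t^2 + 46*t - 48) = (t^2 - 2*t - 35)/(t^3 - 13*t^2 + 46*t - 48)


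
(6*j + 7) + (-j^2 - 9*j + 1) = -j^2 - 3*j + 8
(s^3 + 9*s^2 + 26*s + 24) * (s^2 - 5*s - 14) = s^5 + 4*s^4 - 33*s^3 - 232*s^2 - 484*s - 336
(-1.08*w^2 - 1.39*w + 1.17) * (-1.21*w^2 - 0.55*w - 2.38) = 1.3068*w^4 + 2.2759*w^3 + 1.9192*w^2 + 2.6647*w - 2.7846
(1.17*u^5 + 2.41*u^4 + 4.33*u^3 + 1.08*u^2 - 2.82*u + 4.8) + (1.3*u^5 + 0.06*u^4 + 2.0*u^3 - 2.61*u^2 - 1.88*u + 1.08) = 2.47*u^5 + 2.47*u^4 + 6.33*u^3 - 1.53*u^2 - 4.7*u + 5.88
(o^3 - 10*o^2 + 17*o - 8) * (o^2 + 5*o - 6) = o^5 - 5*o^4 - 39*o^3 + 137*o^2 - 142*o + 48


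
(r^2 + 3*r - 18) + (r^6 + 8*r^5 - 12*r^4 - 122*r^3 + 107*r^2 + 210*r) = r^6 + 8*r^5 - 12*r^4 - 122*r^3 + 108*r^2 + 213*r - 18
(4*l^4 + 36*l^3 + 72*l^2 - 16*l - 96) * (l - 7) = 4*l^5 + 8*l^4 - 180*l^3 - 520*l^2 + 16*l + 672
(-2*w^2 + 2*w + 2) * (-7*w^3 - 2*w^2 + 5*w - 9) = 14*w^5 - 10*w^4 - 28*w^3 + 24*w^2 - 8*w - 18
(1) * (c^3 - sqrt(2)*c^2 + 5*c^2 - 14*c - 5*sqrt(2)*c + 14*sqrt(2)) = c^3 - sqrt(2)*c^2 + 5*c^2 - 14*c - 5*sqrt(2)*c + 14*sqrt(2)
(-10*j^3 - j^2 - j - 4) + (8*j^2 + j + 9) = -10*j^3 + 7*j^2 + 5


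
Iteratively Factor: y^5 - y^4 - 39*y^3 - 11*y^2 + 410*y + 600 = (y + 2)*(y^4 - 3*y^3 - 33*y^2 + 55*y + 300) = (y - 5)*(y + 2)*(y^3 + 2*y^2 - 23*y - 60) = (y - 5)^2*(y + 2)*(y^2 + 7*y + 12) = (y - 5)^2*(y + 2)*(y + 3)*(y + 4)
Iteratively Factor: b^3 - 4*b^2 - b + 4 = (b + 1)*(b^2 - 5*b + 4) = (b - 4)*(b + 1)*(b - 1)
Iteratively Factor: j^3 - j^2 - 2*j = (j + 1)*(j^2 - 2*j) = (j - 2)*(j + 1)*(j)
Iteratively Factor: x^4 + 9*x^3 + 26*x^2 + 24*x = (x + 2)*(x^3 + 7*x^2 + 12*x) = x*(x + 2)*(x^2 + 7*x + 12) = x*(x + 2)*(x + 4)*(x + 3)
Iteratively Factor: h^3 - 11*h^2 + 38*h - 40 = (h - 2)*(h^2 - 9*h + 20) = (h - 4)*(h - 2)*(h - 5)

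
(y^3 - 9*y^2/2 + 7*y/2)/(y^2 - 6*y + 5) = y*(2*y - 7)/(2*(y - 5))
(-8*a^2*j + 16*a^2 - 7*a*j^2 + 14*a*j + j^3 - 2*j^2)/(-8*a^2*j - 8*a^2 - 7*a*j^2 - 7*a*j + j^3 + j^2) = (j - 2)/(j + 1)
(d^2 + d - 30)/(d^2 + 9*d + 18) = (d - 5)/(d + 3)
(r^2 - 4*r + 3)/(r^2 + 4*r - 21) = (r - 1)/(r + 7)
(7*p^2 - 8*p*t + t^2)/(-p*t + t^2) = (-7*p + t)/t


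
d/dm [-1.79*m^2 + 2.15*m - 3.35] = 2.15 - 3.58*m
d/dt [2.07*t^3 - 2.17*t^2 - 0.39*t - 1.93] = 6.21*t^2 - 4.34*t - 0.39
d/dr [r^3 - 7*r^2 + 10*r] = 3*r^2 - 14*r + 10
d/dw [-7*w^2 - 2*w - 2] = -14*w - 2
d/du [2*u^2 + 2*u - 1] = 4*u + 2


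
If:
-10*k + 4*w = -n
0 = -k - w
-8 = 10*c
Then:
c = -4/5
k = -w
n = -14*w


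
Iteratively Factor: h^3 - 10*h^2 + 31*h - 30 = (h - 3)*(h^2 - 7*h + 10) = (h - 3)*(h - 2)*(h - 5)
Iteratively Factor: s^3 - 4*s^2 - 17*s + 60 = (s - 3)*(s^2 - s - 20) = (s - 3)*(s + 4)*(s - 5)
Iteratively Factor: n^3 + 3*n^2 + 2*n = (n)*(n^2 + 3*n + 2) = n*(n + 1)*(n + 2)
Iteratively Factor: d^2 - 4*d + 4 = (d - 2)*(d - 2)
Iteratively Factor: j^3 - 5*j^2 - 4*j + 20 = (j - 5)*(j^2 - 4) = (j - 5)*(j + 2)*(j - 2)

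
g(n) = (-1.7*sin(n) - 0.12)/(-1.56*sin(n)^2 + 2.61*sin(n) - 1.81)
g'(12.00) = 0.18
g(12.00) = -0.22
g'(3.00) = -1.50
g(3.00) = 0.24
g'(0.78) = 2.32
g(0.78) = 1.76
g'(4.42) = -0.01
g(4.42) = -0.26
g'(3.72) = -0.17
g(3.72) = -0.22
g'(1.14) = 0.68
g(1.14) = 2.29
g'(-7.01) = 0.10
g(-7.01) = -0.24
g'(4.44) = -0.01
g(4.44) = -0.26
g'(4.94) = 0.01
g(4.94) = -0.26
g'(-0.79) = 0.08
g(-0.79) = -0.24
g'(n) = (3.12*sin(n)*cos(n) - 2.61*cos(n))*(-1.7*sin(n) - 0.12)/(-1.56*sin(n)^2 + 2.61*sin(n) - 1.81)^2 - 1.7*cos(n)/(-1.56*sin(n)^2 + 2.61*sin(n) - 1.81) = (-2.652*sin(n)^2 - 0.3744*sin(n) + 3.3902)*cos(n)/(2.4336*sin(n)^4 - 8.1432*sin(n)^3 + 12.4593*sin(n)^2 - 9.4482*sin(n) + 3.2761)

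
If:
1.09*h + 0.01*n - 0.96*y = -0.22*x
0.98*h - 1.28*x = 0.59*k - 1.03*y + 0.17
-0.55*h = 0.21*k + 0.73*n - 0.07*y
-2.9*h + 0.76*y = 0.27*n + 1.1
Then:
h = 0.0859312917628197*y - 0.635600096619178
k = -6.4681525955007*y - 7.90438783412436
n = 1.89184908847342*y + 2.75274177850228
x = 3.85189273224451*y + 3.02398494331764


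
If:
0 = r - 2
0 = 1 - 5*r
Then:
No Solution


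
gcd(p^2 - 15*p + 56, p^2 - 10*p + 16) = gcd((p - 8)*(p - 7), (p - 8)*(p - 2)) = p - 8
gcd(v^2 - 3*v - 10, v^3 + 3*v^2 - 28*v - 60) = v^2 - 3*v - 10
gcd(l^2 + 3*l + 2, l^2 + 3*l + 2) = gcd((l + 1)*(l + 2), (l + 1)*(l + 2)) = l^2 + 3*l + 2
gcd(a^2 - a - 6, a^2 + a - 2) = a + 2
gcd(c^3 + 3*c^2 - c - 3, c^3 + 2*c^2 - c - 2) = c^2 - 1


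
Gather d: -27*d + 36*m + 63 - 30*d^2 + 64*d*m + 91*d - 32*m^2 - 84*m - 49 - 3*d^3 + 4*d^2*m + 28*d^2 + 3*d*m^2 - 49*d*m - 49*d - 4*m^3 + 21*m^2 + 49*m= -3*d^3 + d^2*(4*m - 2) + d*(3*m^2 + 15*m + 15) - 4*m^3 - 11*m^2 + m + 14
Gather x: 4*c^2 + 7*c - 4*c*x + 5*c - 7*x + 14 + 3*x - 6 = 4*c^2 + 12*c + x*(-4*c - 4) + 8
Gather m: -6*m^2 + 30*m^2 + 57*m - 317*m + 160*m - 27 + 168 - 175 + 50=24*m^2 - 100*m + 16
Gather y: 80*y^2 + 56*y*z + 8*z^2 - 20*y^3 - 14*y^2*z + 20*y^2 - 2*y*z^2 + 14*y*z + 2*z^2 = -20*y^3 + y^2*(100 - 14*z) + y*(-2*z^2 + 70*z) + 10*z^2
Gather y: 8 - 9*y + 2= 10 - 9*y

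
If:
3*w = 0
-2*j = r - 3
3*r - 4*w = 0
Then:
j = 3/2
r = 0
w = 0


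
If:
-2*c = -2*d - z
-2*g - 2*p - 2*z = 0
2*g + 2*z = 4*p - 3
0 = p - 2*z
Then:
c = d + 1/8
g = -3/4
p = 1/2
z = 1/4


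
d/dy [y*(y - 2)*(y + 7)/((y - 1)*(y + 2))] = (y^4 + 2*y^3 + 13*y^2 - 20*y + 28)/(y^4 + 2*y^3 - 3*y^2 - 4*y + 4)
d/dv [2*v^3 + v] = 6*v^2 + 1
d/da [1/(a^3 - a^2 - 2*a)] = (-3*a^2 + 2*a + 2)/(a^2*(-a^2 + a + 2)^2)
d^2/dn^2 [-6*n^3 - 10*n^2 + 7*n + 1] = -36*n - 20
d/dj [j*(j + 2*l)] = 2*j + 2*l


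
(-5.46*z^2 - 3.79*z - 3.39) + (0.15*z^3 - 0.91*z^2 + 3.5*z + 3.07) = 0.15*z^3 - 6.37*z^2 - 0.29*z - 0.32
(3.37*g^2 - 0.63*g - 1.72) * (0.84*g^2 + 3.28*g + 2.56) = 2.8308*g^4 + 10.5244*g^3 + 5.116*g^2 - 7.2544*g - 4.4032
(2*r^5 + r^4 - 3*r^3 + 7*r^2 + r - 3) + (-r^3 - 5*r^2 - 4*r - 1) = 2*r^5 + r^4 - 4*r^3 + 2*r^2 - 3*r - 4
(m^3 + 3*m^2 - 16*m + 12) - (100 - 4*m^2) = m^3 + 7*m^2 - 16*m - 88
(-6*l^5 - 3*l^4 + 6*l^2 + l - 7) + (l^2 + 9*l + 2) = -6*l^5 - 3*l^4 + 7*l^2 + 10*l - 5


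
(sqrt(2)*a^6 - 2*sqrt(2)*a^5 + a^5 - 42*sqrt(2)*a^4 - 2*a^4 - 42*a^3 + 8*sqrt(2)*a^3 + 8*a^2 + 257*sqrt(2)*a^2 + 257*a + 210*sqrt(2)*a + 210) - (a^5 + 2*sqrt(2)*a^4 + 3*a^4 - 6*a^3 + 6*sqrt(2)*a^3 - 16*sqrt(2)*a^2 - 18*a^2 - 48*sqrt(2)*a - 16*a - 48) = sqrt(2)*a^6 - 2*sqrt(2)*a^5 - 44*sqrt(2)*a^4 - 5*a^4 - 36*a^3 + 2*sqrt(2)*a^3 + 26*a^2 + 273*sqrt(2)*a^2 + 273*a + 258*sqrt(2)*a + 258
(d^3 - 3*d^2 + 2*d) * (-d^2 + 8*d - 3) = -d^5 + 11*d^4 - 29*d^3 + 25*d^2 - 6*d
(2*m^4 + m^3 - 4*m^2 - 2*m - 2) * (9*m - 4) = 18*m^5 + m^4 - 40*m^3 - 2*m^2 - 10*m + 8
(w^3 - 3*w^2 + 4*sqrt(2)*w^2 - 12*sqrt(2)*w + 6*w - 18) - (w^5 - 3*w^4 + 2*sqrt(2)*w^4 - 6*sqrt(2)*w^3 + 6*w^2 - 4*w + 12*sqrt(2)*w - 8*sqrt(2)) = -w^5 - 2*sqrt(2)*w^4 + 3*w^4 + w^3 + 6*sqrt(2)*w^3 - 9*w^2 + 4*sqrt(2)*w^2 - 24*sqrt(2)*w + 10*w - 18 + 8*sqrt(2)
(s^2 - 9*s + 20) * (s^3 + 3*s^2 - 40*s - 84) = s^5 - 6*s^4 - 47*s^3 + 336*s^2 - 44*s - 1680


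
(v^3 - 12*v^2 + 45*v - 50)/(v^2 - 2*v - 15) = (v^2 - 7*v + 10)/(v + 3)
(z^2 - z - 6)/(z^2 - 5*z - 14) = (z - 3)/(z - 7)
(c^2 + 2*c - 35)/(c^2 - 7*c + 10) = (c + 7)/(c - 2)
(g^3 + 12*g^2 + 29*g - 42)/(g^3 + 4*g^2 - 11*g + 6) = (g + 7)/(g - 1)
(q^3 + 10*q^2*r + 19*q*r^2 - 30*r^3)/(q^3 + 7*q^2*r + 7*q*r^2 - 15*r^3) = (q + 6*r)/(q + 3*r)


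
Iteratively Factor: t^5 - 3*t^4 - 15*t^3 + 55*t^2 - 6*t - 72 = (t + 1)*(t^4 - 4*t^3 - 11*t^2 + 66*t - 72) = (t - 2)*(t + 1)*(t^3 - 2*t^2 - 15*t + 36) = (t - 3)*(t - 2)*(t + 1)*(t^2 + t - 12) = (t - 3)*(t - 2)*(t + 1)*(t + 4)*(t - 3)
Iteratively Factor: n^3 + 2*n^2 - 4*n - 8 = (n + 2)*(n^2 - 4) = (n - 2)*(n + 2)*(n + 2)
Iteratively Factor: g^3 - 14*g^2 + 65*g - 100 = (g - 5)*(g^2 - 9*g + 20) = (g - 5)^2*(g - 4)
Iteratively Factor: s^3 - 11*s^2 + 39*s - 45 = (s - 3)*(s^2 - 8*s + 15) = (s - 3)^2*(s - 5)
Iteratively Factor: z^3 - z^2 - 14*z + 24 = (z - 3)*(z^2 + 2*z - 8) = (z - 3)*(z - 2)*(z + 4)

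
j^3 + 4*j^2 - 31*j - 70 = (j - 5)*(j + 2)*(j + 7)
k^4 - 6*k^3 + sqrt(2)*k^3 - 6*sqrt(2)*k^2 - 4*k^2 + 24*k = k*(k - 6)*(k - sqrt(2))*(k + 2*sqrt(2))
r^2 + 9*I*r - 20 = (r + 4*I)*(r + 5*I)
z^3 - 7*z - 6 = (z - 3)*(z + 1)*(z + 2)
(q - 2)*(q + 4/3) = q^2 - 2*q/3 - 8/3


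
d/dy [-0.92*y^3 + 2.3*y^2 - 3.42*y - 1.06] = -2.76*y^2 + 4.6*y - 3.42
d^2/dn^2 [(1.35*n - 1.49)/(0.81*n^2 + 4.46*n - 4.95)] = ((1.35*n - 1.49)*(1.62*n + 4.46)*(3.24*n + 8.92) - (6.561*n + 9.6282)*(0.81*n^2 + 4.46*n - 4.95))/(0.81*n^2 + 4.46*n - 4.95)^3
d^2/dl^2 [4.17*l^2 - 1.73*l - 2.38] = 8.34000000000000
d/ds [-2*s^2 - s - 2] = -4*s - 1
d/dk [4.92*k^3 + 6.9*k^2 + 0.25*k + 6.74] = 14.76*k^2 + 13.8*k + 0.25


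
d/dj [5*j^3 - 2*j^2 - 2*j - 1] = 15*j^2 - 4*j - 2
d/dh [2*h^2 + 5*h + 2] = 4*h + 5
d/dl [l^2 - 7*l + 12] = 2*l - 7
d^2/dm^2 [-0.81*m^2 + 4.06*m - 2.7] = -1.62000000000000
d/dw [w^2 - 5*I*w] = 2*w - 5*I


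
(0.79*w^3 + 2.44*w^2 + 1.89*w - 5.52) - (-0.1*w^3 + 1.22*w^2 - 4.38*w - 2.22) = 0.89*w^3 + 1.22*w^2 + 6.27*w - 3.3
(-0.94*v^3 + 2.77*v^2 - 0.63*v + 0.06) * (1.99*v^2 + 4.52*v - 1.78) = -1.8706*v^5 + 1.2635*v^4 + 12.9399*v^3 - 7.6588*v^2 + 1.3926*v - 0.1068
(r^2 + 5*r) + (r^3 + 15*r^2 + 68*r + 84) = r^3 + 16*r^2 + 73*r + 84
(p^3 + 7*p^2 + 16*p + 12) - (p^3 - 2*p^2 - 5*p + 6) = 9*p^2 + 21*p + 6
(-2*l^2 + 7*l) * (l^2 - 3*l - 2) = -2*l^4 + 13*l^3 - 17*l^2 - 14*l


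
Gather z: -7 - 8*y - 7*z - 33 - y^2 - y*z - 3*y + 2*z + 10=-y^2 - 11*y + z*(-y - 5) - 30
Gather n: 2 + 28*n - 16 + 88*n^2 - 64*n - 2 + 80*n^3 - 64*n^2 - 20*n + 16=80*n^3 + 24*n^2 - 56*n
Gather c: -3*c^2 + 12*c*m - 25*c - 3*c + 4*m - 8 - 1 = -3*c^2 + c*(12*m - 28) + 4*m - 9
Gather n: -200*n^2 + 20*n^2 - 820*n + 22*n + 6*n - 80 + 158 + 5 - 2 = -180*n^2 - 792*n + 81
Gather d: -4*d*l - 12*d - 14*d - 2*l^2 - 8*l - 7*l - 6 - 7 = d*(-4*l - 26) - 2*l^2 - 15*l - 13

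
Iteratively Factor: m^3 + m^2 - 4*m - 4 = (m - 2)*(m^2 + 3*m + 2) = (m - 2)*(m + 2)*(m + 1)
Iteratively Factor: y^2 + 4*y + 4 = (y + 2)*(y + 2)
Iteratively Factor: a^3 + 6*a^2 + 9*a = (a + 3)*(a^2 + 3*a) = a*(a + 3)*(a + 3)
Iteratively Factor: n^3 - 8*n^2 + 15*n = (n)*(n^2 - 8*n + 15) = n*(n - 5)*(n - 3)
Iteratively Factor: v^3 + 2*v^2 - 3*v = (v - 1)*(v^2 + 3*v) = v*(v - 1)*(v + 3)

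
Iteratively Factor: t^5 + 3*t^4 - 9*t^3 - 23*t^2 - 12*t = (t - 3)*(t^4 + 6*t^3 + 9*t^2 + 4*t) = t*(t - 3)*(t^3 + 6*t^2 + 9*t + 4) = t*(t - 3)*(t + 4)*(t^2 + 2*t + 1) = t*(t - 3)*(t + 1)*(t + 4)*(t + 1)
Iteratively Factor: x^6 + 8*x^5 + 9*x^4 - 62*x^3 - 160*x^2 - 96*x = (x + 4)*(x^5 + 4*x^4 - 7*x^3 - 34*x^2 - 24*x) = (x + 2)*(x + 4)*(x^4 + 2*x^3 - 11*x^2 - 12*x) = x*(x + 2)*(x + 4)*(x^3 + 2*x^2 - 11*x - 12) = x*(x + 1)*(x + 2)*(x + 4)*(x^2 + x - 12) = x*(x + 1)*(x + 2)*(x + 4)^2*(x - 3)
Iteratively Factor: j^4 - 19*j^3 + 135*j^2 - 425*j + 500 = (j - 4)*(j^3 - 15*j^2 + 75*j - 125) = (j - 5)*(j - 4)*(j^2 - 10*j + 25) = (j - 5)^2*(j - 4)*(j - 5)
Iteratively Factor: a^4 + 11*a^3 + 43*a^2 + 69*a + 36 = (a + 3)*(a^3 + 8*a^2 + 19*a + 12) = (a + 1)*(a + 3)*(a^2 + 7*a + 12) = (a + 1)*(a + 3)^2*(a + 4)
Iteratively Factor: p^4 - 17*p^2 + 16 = (p + 4)*(p^3 - 4*p^2 - p + 4) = (p + 1)*(p + 4)*(p^2 - 5*p + 4) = (p - 1)*(p + 1)*(p + 4)*(p - 4)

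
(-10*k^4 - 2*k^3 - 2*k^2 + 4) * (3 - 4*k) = 40*k^5 - 22*k^4 + 2*k^3 - 6*k^2 - 16*k + 12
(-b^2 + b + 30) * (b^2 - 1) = -b^4 + b^3 + 31*b^2 - b - 30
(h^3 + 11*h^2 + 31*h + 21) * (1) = h^3 + 11*h^2 + 31*h + 21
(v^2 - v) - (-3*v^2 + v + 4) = 4*v^2 - 2*v - 4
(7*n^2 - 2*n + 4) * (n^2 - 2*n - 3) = 7*n^4 - 16*n^3 - 13*n^2 - 2*n - 12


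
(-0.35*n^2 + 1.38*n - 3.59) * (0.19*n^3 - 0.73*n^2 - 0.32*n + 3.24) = -0.0665*n^5 + 0.5177*n^4 - 1.5775*n^3 + 1.0451*n^2 + 5.62*n - 11.6316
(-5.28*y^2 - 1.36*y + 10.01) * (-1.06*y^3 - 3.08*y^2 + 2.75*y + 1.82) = 5.5968*y^5 + 17.704*y^4 - 20.9418*y^3 - 44.1804*y^2 + 25.0523*y + 18.2182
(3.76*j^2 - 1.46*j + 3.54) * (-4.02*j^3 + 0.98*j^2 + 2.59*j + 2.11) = -15.1152*j^5 + 9.554*j^4 - 5.9232*j^3 + 7.6214*j^2 + 6.088*j + 7.4694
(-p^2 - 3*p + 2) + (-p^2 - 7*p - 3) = -2*p^2 - 10*p - 1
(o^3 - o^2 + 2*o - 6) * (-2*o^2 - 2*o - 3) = -2*o^5 - 5*o^3 + 11*o^2 + 6*o + 18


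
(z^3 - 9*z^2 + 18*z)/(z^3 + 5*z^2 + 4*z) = (z^2 - 9*z + 18)/(z^2 + 5*z + 4)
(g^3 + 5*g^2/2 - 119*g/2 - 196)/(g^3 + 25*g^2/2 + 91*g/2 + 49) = (g - 8)/(g + 2)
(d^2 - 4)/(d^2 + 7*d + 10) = (d - 2)/(d + 5)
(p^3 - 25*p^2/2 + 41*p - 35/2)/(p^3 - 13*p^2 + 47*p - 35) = (p - 1/2)/(p - 1)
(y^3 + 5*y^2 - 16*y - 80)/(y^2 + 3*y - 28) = (y^2 + 9*y + 20)/(y + 7)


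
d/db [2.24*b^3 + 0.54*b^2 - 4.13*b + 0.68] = 6.72*b^2 + 1.08*b - 4.13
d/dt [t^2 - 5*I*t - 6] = 2*t - 5*I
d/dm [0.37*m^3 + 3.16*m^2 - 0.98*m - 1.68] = 1.11*m^2 + 6.32*m - 0.98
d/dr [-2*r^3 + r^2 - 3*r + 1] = -6*r^2 + 2*r - 3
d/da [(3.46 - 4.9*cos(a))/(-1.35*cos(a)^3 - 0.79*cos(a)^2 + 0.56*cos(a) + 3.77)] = (13.23*cos(a)^3 - 10.142*cos(a)^2 - 5.4668*cos(a) + 20.4106)*sin(a)/(1.8225*cos(a)^6 + 2.133*cos(a)^5 - 0.8879*cos(a)^4 - 11.0638*cos(a)^3 - 5.643*cos(a)^2 + 4.2224*cos(a) + 14.2129)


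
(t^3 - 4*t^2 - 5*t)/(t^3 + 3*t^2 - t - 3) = t*(t - 5)/(t^2 + 2*t - 3)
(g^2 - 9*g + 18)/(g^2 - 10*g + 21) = (g - 6)/(g - 7)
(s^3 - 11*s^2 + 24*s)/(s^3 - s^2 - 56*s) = (s - 3)/(s + 7)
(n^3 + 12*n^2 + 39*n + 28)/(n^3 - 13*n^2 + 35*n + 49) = (n^2 + 11*n + 28)/(n^2 - 14*n + 49)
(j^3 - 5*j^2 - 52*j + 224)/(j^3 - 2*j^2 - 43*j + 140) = (j - 8)/(j - 5)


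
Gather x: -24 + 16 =-8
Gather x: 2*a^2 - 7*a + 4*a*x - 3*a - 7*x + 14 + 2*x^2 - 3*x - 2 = 2*a^2 - 10*a + 2*x^2 + x*(4*a - 10) + 12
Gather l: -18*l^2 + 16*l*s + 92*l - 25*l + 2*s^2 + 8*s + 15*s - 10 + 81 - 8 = -18*l^2 + l*(16*s + 67) + 2*s^2 + 23*s + 63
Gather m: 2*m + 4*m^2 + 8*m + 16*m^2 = 20*m^2 + 10*m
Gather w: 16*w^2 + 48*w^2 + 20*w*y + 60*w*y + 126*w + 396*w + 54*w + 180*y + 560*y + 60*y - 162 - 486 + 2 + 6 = 64*w^2 + w*(80*y + 576) + 800*y - 640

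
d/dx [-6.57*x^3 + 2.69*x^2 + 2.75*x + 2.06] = -19.71*x^2 + 5.38*x + 2.75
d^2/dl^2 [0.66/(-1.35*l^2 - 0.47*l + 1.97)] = (2.4057*l^2 + 0.83754*l - 0.66*(2.7*l + 0.47)*(5.4*l + 0.94) - 3.51054)/(1.35*l^2 + 0.47*l - 1.97)^3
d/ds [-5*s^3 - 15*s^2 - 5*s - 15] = -15*s^2 - 30*s - 5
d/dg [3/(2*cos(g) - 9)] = 6*sin(g)/(2*cos(g) - 9)^2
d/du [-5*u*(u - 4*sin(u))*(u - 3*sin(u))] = 35*u^2*cos(u) - 15*u^2 + 70*u*sin(u) - 60*u*sin(2*u) - 60*sin(u)^2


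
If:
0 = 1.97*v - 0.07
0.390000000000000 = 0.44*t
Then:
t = 0.89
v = 0.04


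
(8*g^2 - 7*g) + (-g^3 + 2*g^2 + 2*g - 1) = -g^3 + 10*g^2 - 5*g - 1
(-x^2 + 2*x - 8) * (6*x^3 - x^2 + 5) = -6*x^5 + 13*x^4 - 50*x^3 + 3*x^2 + 10*x - 40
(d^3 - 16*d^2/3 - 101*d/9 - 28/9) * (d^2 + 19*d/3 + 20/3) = d^5 + d^4 - 115*d^3/3 - 2963*d^2/27 - 2552*d/27 - 560/27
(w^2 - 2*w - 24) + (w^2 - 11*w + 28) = 2*w^2 - 13*w + 4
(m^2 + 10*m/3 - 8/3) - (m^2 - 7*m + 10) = 31*m/3 - 38/3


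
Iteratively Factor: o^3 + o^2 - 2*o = (o - 1)*(o^2 + 2*o) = (o - 1)*(o + 2)*(o)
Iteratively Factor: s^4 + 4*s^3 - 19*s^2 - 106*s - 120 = (s + 2)*(s^3 + 2*s^2 - 23*s - 60) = (s - 5)*(s + 2)*(s^2 + 7*s + 12) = (s - 5)*(s + 2)*(s + 3)*(s + 4)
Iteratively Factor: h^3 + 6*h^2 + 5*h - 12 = (h + 3)*(h^2 + 3*h - 4) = (h + 3)*(h + 4)*(h - 1)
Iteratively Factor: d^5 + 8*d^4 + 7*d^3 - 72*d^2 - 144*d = (d + 4)*(d^4 + 4*d^3 - 9*d^2 - 36*d) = d*(d + 4)*(d^3 + 4*d^2 - 9*d - 36) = d*(d - 3)*(d + 4)*(d^2 + 7*d + 12) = d*(d - 3)*(d + 4)^2*(d + 3)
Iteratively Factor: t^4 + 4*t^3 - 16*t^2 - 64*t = (t + 4)*(t^3 - 16*t) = (t + 4)^2*(t^2 - 4*t) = (t - 4)*(t + 4)^2*(t)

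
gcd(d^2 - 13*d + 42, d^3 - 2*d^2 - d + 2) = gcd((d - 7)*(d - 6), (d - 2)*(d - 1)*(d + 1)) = 1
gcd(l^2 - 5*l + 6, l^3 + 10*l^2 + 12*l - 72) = l - 2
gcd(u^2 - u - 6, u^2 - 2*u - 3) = u - 3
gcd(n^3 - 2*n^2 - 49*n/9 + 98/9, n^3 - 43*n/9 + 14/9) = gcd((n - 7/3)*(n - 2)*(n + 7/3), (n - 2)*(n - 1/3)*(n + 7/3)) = n^2 + n/3 - 14/3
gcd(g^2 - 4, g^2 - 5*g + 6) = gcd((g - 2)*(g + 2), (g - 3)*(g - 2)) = g - 2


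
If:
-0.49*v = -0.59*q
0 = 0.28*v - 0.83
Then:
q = 2.46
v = 2.96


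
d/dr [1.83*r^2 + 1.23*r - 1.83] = 3.66*r + 1.23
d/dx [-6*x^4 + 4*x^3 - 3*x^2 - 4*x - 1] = -24*x^3 + 12*x^2 - 6*x - 4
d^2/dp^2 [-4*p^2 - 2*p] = -8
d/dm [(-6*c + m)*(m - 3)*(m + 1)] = -12*c*m + 12*c + 3*m^2 - 4*m - 3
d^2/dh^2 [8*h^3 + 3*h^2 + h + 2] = 48*h + 6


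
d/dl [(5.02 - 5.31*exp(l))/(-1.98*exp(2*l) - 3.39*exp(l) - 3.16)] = (-10.5138*exp(2*l) + 19.8792*exp(l) + 33.7974)*exp(l)/(3.9204*exp(4*l) + 13.4244*exp(3*l) + 24.0057*exp(2*l) + 21.4248*exp(l) + 9.9856)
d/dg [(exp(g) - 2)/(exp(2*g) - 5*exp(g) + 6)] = -exp(g)/(exp(2*g) - 6*exp(g) + 9)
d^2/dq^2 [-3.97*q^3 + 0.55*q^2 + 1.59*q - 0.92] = 1.1 - 23.82*q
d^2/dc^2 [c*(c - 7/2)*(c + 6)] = 6*c + 5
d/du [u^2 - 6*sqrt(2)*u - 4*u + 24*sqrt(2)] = 2*u - 6*sqrt(2) - 4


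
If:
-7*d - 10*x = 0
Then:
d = -10*x/7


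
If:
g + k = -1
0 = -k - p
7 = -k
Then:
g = 6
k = -7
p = 7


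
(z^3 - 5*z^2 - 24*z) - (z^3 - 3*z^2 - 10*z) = -2*z^2 - 14*z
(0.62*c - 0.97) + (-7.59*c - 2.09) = -6.97*c - 3.06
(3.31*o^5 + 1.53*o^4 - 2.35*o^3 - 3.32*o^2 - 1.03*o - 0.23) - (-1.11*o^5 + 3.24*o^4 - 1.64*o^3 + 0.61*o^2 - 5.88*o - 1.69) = 4.42*o^5 - 1.71*o^4 - 0.71*o^3 - 3.93*o^2 + 4.85*o + 1.46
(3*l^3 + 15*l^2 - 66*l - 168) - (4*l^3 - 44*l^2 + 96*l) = -l^3 + 59*l^2 - 162*l - 168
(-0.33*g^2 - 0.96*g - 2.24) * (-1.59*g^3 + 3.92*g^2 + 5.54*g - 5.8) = 0.5247*g^5 + 0.2328*g^4 - 2.0298*g^3 - 12.1852*g^2 - 6.8416*g + 12.992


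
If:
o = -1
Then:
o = -1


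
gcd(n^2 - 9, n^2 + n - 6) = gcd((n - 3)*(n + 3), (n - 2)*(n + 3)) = n + 3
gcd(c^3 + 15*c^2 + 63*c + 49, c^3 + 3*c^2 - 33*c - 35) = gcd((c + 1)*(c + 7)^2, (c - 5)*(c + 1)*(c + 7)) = c^2 + 8*c + 7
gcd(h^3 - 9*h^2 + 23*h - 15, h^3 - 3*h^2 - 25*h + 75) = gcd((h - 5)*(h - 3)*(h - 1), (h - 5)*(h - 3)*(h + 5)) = h^2 - 8*h + 15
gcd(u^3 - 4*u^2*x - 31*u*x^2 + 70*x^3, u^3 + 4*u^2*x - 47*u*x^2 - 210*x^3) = -u^2 + 2*u*x + 35*x^2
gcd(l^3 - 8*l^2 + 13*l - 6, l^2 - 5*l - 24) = 1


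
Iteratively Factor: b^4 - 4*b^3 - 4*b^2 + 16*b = (b - 4)*(b^3 - 4*b) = (b - 4)*(b - 2)*(b^2 + 2*b) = b*(b - 4)*(b - 2)*(b + 2)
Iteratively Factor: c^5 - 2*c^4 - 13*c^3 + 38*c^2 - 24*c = (c + 4)*(c^4 - 6*c^3 + 11*c^2 - 6*c) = (c - 3)*(c + 4)*(c^3 - 3*c^2 + 2*c) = (c - 3)*(c - 1)*(c + 4)*(c^2 - 2*c) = c*(c - 3)*(c - 1)*(c + 4)*(c - 2)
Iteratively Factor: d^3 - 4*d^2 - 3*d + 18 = (d + 2)*(d^2 - 6*d + 9) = (d - 3)*(d + 2)*(d - 3)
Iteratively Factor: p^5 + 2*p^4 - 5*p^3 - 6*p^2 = (p)*(p^4 + 2*p^3 - 5*p^2 - 6*p) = p*(p - 2)*(p^3 + 4*p^2 + 3*p) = p*(p - 2)*(p + 3)*(p^2 + p) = p*(p - 2)*(p + 1)*(p + 3)*(p)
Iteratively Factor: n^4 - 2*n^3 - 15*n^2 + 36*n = (n)*(n^3 - 2*n^2 - 15*n + 36) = n*(n - 3)*(n^2 + n - 12) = n*(n - 3)^2*(n + 4)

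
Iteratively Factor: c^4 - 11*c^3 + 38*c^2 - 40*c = (c)*(c^3 - 11*c^2 + 38*c - 40) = c*(c - 2)*(c^2 - 9*c + 20) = c*(c - 4)*(c - 2)*(c - 5)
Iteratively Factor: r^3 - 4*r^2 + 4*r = (r - 2)*(r^2 - 2*r) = r*(r - 2)*(r - 2)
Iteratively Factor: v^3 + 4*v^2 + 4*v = (v + 2)*(v^2 + 2*v) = v*(v + 2)*(v + 2)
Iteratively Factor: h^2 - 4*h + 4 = (h - 2)*(h - 2)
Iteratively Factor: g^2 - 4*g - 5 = (g + 1)*(g - 5)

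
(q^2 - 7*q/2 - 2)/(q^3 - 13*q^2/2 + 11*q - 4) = (2*q + 1)/(2*q^2 - 5*q + 2)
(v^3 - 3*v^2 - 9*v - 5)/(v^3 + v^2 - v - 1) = (v - 5)/(v - 1)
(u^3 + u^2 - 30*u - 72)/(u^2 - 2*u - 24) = u + 3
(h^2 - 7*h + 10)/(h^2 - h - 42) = (-h^2 + 7*h - 10)/(-h^2 + h + 42)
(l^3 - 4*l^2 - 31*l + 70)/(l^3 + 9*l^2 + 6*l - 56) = (l^2 - 2*l - 35)/(l^2 + 11*l + 28)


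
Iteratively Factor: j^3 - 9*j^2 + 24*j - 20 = (j - 5)*(j^2 - 4*j + 4) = (j - 5)*(j - 2)*(j - 2)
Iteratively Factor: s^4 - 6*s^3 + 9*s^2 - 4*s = (s - 4)*(s^3 - 2*s^2 + s) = s*(s - 4)*(s^2 - 2*s + 1) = s*(s - 4)*(s - 1)*(s - 1)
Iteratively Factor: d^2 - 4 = (d - 2)*(d + 2)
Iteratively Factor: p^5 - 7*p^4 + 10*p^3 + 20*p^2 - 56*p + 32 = (p - 4)*(p^4 - 3*p^3 - 2*p^2 + 12*p - 8) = (p - 4)*(p - 1)*(p^3 - 2*p^2 - 4*p + 8) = (p - 4)*(p - 2)*(p - 1)*(p^2 - 4) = (p - 4)*(p - 2)*(p - 1)*(p + 2)*(p - 2)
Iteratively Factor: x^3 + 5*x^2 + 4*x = (x + 4)*(x^2 + x) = x*(x + 4)*(x + 1)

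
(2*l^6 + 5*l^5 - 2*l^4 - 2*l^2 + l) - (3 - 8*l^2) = 2*l^6 + 5*l^5 - 2*l^4 + 6*l^2 + l - 3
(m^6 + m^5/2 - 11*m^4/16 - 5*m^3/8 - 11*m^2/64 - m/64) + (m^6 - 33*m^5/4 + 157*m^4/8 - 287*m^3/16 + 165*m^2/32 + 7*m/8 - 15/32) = 2*m^6 - 31*m^5/4 + 303*m^4/16 - 297*m^3/16 + 319*m^2/64 + 55*m/64 - 15/32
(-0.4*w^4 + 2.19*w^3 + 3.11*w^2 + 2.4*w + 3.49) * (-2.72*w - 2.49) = 1.088*w^5 - 4.9608*w^4 - 13.9123*w^3 - 14.2719*w^2 - 15.4688*w - 8.6901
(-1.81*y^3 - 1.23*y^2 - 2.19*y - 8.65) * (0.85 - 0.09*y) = 0.1629*y^4 - 1.4278*y^3 - 0.8484*y^2 - 1.083*y - 7.3525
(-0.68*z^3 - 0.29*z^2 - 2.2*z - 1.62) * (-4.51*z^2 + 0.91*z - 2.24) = 3.0668*z^5 + 0.6891*z^4 + 11.1813*z^3 + 5.9538*z^2 + 3.4538*z + 3.6288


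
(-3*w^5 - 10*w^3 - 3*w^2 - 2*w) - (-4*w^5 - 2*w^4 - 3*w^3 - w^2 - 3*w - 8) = w^5 + 2*w^4 - 7*w^3 - 2*w^2 + w + 8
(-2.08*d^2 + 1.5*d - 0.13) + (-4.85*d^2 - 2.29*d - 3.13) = -6.93*d^2 - 0.79*d - 3.26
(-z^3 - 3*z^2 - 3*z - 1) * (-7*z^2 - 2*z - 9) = 7*z^5 + 23*z^4 + 36*z^3 + 40*z^2 + 29*z + 9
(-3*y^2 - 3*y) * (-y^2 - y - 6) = 3*y^4 + 6*y^3 + 21*y^2 + 18*y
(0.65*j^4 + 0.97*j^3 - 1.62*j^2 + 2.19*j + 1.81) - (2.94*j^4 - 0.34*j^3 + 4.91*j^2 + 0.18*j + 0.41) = -2.29*j^4 + 1.31*j^3 - 6.53*j^2 + 2.01*j + 1.4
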